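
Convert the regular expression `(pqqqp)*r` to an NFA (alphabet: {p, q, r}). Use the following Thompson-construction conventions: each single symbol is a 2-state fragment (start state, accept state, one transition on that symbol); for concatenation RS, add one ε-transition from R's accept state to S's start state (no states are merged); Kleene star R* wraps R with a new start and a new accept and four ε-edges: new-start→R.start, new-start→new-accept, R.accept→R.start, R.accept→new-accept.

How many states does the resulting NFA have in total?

Recursing over subexpressions:
Each of the 6 symbol leaves contributes a 2-state fragment.
  pqqqp — 10 states
  (pqqqp)* — 12 states
  (pqqqp)*r — 14 states

14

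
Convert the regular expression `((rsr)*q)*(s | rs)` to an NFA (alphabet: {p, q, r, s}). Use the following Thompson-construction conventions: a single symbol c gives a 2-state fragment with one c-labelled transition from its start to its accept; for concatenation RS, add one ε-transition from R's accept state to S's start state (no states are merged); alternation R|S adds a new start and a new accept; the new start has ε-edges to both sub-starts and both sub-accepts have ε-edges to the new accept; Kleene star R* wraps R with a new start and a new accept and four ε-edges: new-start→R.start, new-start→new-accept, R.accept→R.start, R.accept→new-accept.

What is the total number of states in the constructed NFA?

Building bottom-up:
Each of the 7 symbol leaves contributes a 2-state fragment.
  rsr — 6 states
  (rsr)* — 8 states
  (rsr)*q — 10 states
  ((rsr)*q)* — 12 states
  rs — 4 states
  s | rs — 8 states
  ((rsr)*q)*(s | rs) — 20 states

20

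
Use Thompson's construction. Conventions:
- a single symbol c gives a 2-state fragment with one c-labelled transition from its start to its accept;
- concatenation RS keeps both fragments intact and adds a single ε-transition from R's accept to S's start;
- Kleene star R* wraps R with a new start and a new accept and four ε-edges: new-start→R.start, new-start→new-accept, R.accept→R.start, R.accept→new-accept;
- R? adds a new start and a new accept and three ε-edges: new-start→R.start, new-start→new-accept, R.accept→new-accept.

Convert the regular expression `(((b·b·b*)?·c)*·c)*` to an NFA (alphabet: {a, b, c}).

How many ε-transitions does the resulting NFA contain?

19

By structural recursion:
Each of the 5 symbol leaves contributes 0 ε-transitions.
  b* → 4 ε-transitions
  b·b·b* → 6 ε-transitions
  (b·b·b*)? → 9 ε-transitions
  (b·b·b*)?·c → 10 ε-transitions
  ((b·b·b*)?·c)* → 14 ε-transitions
  ((b·b·b*)?·c)*·c → 15 ε-transitions
  (((b·b·b*)?·c)*·c)* → 19 ε-transitions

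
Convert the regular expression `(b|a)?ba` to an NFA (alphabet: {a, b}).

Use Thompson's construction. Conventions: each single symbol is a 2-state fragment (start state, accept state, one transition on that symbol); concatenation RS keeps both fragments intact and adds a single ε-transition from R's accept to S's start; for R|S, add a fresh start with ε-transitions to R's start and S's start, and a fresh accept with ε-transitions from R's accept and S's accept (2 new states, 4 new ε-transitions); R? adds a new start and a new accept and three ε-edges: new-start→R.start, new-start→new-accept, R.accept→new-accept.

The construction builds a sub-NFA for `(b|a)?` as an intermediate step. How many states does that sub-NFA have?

8

Fragment for `(b|a)?`:
Each of the 2 symbol leaves contributes a 2-state fragment.
  b|a → 6 states
  (b|a)? → 8 states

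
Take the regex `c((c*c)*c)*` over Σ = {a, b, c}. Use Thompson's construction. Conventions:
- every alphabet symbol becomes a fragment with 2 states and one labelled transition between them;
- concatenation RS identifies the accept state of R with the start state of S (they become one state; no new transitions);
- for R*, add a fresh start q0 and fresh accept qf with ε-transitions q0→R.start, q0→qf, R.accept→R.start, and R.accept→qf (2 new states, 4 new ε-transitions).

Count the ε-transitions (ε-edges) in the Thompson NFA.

Recursing over subexpressions:
Each of the 4 symbol leaves contributes 0 ε-transitions.
  c* : 4 ε-transitions
  c*c : 4 ε-transitions
  (c*c)* : 8 ε-transitions
  (c*c)*c : 8 ε-transitions
  ((c*c)*c)* : 12 ε-transitions
  c((c*c)*c)* : 12 ε-transitions

12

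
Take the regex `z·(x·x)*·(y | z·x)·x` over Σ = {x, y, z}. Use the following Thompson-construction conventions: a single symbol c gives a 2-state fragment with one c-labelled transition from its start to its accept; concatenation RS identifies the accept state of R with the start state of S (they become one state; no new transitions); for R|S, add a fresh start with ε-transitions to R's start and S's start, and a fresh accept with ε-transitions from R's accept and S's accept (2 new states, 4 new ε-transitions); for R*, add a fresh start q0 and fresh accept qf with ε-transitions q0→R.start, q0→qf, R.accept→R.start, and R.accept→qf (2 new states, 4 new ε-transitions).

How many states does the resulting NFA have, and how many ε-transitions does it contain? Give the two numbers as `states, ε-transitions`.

13, 8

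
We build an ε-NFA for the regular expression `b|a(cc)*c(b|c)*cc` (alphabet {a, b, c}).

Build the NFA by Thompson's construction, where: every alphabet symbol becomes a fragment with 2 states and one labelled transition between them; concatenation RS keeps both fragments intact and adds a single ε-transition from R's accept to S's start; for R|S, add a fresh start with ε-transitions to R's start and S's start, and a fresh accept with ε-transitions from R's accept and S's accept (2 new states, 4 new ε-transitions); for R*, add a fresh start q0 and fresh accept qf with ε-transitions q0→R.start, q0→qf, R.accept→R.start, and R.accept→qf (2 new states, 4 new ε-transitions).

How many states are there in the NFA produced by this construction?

26

Bottom-up over the parse tree:
Each of the 9 symbol leaves contributes a 2-state fragment.
  cc → 4 states
  (cc)* → 6 states
  b|c → 6 states
  (b|c)* → 8 states
  a(cc)*c(b|c)*cc → 22 states
  b|a(cc)*c(b|c)*cc → 26 states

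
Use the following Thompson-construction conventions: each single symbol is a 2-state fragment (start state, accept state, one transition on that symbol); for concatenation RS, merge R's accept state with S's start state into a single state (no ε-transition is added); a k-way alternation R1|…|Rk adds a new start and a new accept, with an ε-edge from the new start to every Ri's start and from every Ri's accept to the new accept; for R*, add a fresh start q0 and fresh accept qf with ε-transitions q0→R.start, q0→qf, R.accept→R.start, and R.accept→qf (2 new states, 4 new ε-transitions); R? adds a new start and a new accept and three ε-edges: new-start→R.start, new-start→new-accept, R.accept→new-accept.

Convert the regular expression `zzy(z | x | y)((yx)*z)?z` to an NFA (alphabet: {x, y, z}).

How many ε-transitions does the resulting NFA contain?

13

Bottom-up over the parse tree:
Each of the 10 symbol leaves contributes 0 ε-transitions.
  z | x | y → 6 ε-transitions
  yx → 0 ε-transitions
  (yx)* → 4 ε-transitions
  (yx)*z → 4 ε-transitions
  ((yx)*z)? → 7 ε-transitions
  zzy(z | x | y)((yx)*z)?z → 13 ε-transitions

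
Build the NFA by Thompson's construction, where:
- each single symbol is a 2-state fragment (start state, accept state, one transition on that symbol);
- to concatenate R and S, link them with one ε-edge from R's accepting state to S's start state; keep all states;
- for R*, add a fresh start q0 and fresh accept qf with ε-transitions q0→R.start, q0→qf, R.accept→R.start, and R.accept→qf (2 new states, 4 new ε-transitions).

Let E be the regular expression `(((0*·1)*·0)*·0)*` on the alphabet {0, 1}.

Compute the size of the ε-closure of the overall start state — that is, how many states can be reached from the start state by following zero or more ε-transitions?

Work bottom-up. For each fragment F, track |ε-closure(F.start)| and whether F's accept lies in that closure (i.e. whether F accepts ε). A single-symbol fragment has closure size 1 and does not accept ε.
  0* — the star's fresh start ε-reaches both the body's start and the fresh accept: |closure| = 2 + 1 = 3
  0*·1 — |closure| = 3 + 1 = 4 (closure spills across the concat boundary because the left factor accepts ε)
  (0*·1)* — the star's fresh start ε-reaches both the body's start and the fresh accept: |closure| = 2 + 4 = 6
  (0*·1)*·0 — the left operand accepts ε, so the closure extends into the next operand (via the concat ε-link); |closure| = 6 + 1 = 7
  ((0*·1)*·0)* — new start has ε-edges to the inner start and to the new accept, so |closure| = 2 + 7 = 9
  ((0*·1)*·0)*·0 — |closure| = 9 + 1 = 10 (closure spills across the concat boundary because the left factor accepts ε)
  (((0*·1)*·0)*·0)* — the star's fresh start ε-reaches both the body's start and the fresh accept: |closure| = 2 + 10 = 12

12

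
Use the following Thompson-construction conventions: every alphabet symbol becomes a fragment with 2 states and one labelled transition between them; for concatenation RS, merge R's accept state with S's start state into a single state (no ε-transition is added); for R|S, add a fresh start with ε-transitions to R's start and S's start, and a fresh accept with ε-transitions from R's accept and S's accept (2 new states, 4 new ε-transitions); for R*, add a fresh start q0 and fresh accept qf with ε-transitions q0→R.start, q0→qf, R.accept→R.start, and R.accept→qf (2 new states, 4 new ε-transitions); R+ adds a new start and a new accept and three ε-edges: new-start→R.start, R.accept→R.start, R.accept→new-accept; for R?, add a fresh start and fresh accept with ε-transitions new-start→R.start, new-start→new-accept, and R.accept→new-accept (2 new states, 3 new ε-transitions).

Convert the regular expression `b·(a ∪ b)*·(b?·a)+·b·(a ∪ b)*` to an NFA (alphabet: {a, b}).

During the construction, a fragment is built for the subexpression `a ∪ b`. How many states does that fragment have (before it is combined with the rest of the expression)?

Fragment for `a ∪ b`:
Each of the 2 symbol leaves contributes a 2-state fragment.
  a ∪ b : 6 states

6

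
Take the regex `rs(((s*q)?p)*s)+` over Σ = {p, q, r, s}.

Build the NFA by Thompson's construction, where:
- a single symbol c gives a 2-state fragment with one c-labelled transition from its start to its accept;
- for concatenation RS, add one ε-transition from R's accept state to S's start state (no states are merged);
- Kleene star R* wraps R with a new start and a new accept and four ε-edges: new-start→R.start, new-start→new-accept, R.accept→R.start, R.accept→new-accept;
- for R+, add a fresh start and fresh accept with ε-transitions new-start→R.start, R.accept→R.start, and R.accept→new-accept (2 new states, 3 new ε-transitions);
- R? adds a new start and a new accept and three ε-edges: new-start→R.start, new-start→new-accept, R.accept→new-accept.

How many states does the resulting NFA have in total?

20

Building bottom-up:
Each of the 6 symbol leaves contributes a 2-state fragment.
  s* → 4 states
  s*q → 6 states
  (s*q)? → 8 states
  (s*q)?p → 10 states
  ((s*q)?p)* → 12 states
  ((s*q)?p)*s → 14 states
  (((s*q)?p)*s)+ → 16 states
  rs(((s*q)?p)*s)+ → 20 states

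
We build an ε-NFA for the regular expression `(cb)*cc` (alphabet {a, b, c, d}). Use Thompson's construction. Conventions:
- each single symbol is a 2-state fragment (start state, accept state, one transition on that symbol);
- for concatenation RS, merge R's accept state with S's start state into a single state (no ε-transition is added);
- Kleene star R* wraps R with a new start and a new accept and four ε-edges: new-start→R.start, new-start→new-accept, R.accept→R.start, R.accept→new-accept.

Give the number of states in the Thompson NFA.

7

By structural recursion:
Each of the 4 symbol leaves contributes a 2-state fragment.
  cb = 3 states
  (cb)* = 5 states
  (cb)*cc = 7 states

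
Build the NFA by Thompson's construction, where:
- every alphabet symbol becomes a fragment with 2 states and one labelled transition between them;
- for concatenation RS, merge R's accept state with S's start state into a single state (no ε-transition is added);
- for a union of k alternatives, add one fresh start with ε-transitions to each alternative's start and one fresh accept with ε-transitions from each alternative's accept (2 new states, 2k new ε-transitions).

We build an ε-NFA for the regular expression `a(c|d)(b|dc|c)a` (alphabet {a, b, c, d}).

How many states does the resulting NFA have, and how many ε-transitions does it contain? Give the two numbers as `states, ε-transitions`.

16, 10

Per subexpression:
Each of the 8 symbol leaves contributes 2 states and 0 ε-transitions.
  c|d = 6 states, 4 ε-transitions
  dc = 3 states, 0 ε-transitions
  b|dc|c = 9 states, 6 ε-transitions
  a(c|d)(b|dc|c)a = 16 states, 10 ε-transitions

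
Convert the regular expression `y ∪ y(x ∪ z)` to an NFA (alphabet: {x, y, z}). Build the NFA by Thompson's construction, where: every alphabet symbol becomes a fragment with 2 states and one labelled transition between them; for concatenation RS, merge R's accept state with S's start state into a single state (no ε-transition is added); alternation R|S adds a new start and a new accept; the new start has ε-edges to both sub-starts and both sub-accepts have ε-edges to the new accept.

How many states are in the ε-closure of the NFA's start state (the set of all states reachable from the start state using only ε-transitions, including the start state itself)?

3

Work bottom-up. For each fragment F, track |ε-closure(F.start)| and whether F's accept lies in that closure (i.e. whether F accepts ε). A single-symbol fragment has closure size 1 and does not accept ε.
  x ∪ z : |ε-closure| = 1 + 1 + 1 = 3 (the new accept is not ε-reachable since no branch accepts ε)
  y(x ∪ z) : same as the first factor's closure: |ε-closure| = 1
  y ∪ y(x ∪ z) : new start ε-reaches every alternative's start; none of them accept ε, so the new accept is not reached: |ε-closure| = 1 + 1 + 1 = 3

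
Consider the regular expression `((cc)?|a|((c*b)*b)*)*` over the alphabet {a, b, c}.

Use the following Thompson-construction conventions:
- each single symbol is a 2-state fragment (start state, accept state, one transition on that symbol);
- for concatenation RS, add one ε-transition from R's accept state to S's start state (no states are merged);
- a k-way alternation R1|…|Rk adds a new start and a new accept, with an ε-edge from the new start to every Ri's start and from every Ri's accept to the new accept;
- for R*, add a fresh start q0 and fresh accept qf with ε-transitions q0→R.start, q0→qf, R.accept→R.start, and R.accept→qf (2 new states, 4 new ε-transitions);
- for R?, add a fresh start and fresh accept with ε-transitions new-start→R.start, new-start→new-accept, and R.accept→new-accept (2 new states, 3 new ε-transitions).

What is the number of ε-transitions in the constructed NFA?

28

Bottom-up over the parse tree:
Each of the 6 symbol leaves contributes 0 ε-transitions.
  cc : 1 ε-transition
  (cc)? : 4 ε-transitions
  c* : 4 ε-transitions
  c*b : 5 ε-transitions
  (c*b)* : 9 ε-transitions
  (c*b)*b : 10 ε-transitions
  ((c*b)*b)* : 14 ε-transitions
  (cc)?|a|((c*b)*b)* : 24 ε-transitions
  ((cc)?|a|((c*b)*b)*)* : 28 ε-transitions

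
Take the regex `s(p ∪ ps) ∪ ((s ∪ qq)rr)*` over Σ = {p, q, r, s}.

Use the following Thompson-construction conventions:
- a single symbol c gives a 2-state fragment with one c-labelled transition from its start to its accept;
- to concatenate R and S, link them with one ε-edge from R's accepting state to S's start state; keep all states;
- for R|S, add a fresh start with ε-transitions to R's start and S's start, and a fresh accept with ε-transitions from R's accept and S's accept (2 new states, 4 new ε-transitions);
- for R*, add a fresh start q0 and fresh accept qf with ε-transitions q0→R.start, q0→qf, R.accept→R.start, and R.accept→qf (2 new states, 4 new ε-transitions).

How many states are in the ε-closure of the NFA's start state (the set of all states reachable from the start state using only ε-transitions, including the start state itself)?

Let C(F) = |ε-closure(F.start)| within fragment F, and note whether F accepts ε. Symbol fragments have C = 1 and do not accept ε. Then:
  ps — same as the first factor's closure: |closure| = 1
  p ∪ ps — new start ε-reaches every alternative's start; none of them accept ε, so the new accept is not reached: |closure| = 1 + 1 + 1 = 3
  s(p ∪ ps) — |closure| equals the left operand's closure size = 1 (its accept is not ε-reachable, so the closure stops there)
  qq — |closure| equals the left operand's closure size = 1 (its accept is not ε-reachable, so the closure stops there)
  s ∪ qq — new start ε-reaches every alternative's start; none of them accept ε, so the new accept is not reached: |closure| = 1 + 1 + 1 = 3
  (s ∪ qq)rr — |closure| equals the left operand's closure size = 3 (its accept is not ε-reachable, so the closure stops there)
  ((s ∪ qq)rr)* — the star's fresh start ε-reaches both the body's start and the fresh accept: |closure| = 2 + 3 = 5
  s(p ∪ ps) ∪ ((s ∪ qq)rr)* — new start ε-reaches every alternative's start; at least one alternative accepts ε, so the union's new accept is reached too: |closure| = 1 + 1 + 5 + 1 = 8

8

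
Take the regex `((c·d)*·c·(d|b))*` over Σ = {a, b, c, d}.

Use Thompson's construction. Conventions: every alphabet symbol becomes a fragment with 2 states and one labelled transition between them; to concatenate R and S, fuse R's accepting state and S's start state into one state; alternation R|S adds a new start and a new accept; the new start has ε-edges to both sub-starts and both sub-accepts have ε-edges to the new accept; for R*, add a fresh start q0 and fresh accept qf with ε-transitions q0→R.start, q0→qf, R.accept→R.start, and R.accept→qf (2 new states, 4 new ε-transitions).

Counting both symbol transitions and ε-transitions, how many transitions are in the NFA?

17

Building bottom-up:
Each of the 5 symbol leaves contributes 1 transition (1 symbol, 0 ε).
  c·d : 2 transitions (2 symbol, 0 ε)
  (c·d)* : 6 transitions (2 symbol, 4 ε)
  d|b : 6 transitions (2 symbol, 4 ε)
  (c·d)*·c·(d|b) : 13 transitions (5 symbol, 8 ε)
  ((c·d)*·c·(d|b))* : 17 transitions (5 symbol, 12 ε)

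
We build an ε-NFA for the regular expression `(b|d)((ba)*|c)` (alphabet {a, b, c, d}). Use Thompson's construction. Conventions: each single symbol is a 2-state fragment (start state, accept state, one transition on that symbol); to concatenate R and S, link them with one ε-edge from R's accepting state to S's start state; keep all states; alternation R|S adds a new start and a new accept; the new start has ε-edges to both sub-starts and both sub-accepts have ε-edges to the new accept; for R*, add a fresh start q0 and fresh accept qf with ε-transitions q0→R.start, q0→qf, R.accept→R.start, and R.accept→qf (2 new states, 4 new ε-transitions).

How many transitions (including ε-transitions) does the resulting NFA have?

By structural recursion:
Each of the 5 symbol leaves contributes 1 transition (1 symbol, 0 ε).
  b|d : 6 transitions (2 symbol, 4 ε)
  ba : 3 transitions (2 symbol, 1 ε)
  (ba)* : 7 transitions (2 symbol, 5 ε)
  (ba)*|c : 12 transitions (3 symbol, 9 ε)
  (b|d)((ba)*|c) : 19 transitions (5 symbol, 14 ε)

19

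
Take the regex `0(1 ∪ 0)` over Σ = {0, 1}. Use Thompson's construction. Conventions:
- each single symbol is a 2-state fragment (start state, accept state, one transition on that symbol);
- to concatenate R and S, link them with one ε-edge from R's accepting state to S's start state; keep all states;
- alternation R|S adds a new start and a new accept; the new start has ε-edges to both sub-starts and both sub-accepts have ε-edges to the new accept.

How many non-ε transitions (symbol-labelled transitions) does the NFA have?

Bottom-up over the parse tree:
Each of the 3 symbol leaves contributes exactly 1 symbol transition.
  1 ∪ 0 = 2 symbol transitions
  0(1 ∪ 0) = 3 symbol transitions

3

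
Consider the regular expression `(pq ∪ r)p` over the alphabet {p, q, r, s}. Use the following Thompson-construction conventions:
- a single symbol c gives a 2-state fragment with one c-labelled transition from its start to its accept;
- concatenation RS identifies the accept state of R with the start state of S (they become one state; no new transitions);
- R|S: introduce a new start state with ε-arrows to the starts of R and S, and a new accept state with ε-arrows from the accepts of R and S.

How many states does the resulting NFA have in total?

By structural recursion:
Each of the 4 symbol leaves contributes a 2-state fragment.
  pq = 3 states
  pq ∪ r = 7 states
  (pq ∪ r)p = 8 states

8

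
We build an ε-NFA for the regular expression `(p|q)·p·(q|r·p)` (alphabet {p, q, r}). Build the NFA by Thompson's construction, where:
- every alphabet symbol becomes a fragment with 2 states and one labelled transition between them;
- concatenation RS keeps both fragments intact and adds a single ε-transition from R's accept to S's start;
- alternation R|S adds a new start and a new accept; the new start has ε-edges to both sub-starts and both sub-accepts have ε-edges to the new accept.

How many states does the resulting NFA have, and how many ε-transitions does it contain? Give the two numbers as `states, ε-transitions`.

Recursing over subexpressions:
Each of the 6 symbol leaves contributes 2 states and 0 ε-transitions.
  p|q = 6 states, 4 ε-transitions
  r·p = 4 states, 1 ε-transition
  q|r·p = 8 states, 5 ε-transitions
  (p|q)·p·(q|r·p) = 16 states, 11 ε-transitions

16, 11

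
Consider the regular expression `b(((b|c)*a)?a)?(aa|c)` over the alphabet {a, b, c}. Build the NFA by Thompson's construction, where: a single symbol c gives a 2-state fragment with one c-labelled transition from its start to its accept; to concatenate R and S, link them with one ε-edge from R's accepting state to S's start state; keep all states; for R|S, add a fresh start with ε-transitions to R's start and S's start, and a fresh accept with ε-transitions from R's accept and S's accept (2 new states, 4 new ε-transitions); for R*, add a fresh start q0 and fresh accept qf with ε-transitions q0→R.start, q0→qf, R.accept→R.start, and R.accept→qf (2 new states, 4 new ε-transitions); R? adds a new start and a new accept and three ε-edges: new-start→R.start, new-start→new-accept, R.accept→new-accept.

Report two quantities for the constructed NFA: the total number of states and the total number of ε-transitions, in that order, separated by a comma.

Per subexpression:
Each of the 8 symbol leaves contributes 2 states and 0 ε-transitions.
  b|c = 6 states, 4 ε-transitions
  (b|c)* = 8 states, 8 ε-transitions
  (b|c)*a = 10 states, 9 ε-transitions
  ((b|c)*a)? = 12 states, 12 ε-transitions
  ((b|c)*a)?a = 14 states, 13 ε-transitions
  (((b|c)*a)?a)? = 16 states, 16 ε-transitions
  aa = 4 states, 1 ε-transition
  aa|c = 8 states, 5 ε-transitions
  b(((b|c)*a)?a)?(aa|c) = 26 states, 23 ε-transitions

26, 23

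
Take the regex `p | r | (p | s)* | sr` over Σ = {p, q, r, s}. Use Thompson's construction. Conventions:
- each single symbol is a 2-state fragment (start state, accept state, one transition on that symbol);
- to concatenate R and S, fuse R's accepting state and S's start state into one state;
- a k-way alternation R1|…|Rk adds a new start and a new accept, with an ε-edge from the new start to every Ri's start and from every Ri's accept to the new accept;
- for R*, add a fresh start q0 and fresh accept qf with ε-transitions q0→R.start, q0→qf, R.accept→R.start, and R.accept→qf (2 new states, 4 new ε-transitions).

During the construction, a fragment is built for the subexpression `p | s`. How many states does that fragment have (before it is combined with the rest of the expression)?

6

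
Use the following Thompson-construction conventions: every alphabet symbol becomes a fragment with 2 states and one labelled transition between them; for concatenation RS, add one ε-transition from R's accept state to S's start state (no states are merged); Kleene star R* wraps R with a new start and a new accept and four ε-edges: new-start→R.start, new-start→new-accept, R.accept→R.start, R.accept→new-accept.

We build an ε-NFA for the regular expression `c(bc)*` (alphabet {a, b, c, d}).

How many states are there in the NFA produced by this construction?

8

Per subexpression:
Each of the 3 symbol leaves contributes a 2-state fragment.
  bc : 4 states
  (bc)* : 6 states
  c(bc)* : 8 states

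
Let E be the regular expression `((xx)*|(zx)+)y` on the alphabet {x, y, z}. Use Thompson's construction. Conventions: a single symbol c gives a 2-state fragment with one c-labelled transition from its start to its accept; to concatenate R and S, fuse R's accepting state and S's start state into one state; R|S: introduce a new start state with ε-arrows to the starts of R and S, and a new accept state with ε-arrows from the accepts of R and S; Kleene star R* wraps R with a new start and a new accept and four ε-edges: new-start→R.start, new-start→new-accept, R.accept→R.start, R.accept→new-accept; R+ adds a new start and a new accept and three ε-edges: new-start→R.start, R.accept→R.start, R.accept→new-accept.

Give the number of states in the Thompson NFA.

Per subexpression:
Each of the 5 symbol leaves contributes a 2-state fragment.
  xx — 3 states
  (xx)* — 5 states
  zx — 3 states
  (zx)+ — 5 states
  (xx)*|(zx)+ — 12 states
  ((xx)*|(zx)+)y — 13 states

13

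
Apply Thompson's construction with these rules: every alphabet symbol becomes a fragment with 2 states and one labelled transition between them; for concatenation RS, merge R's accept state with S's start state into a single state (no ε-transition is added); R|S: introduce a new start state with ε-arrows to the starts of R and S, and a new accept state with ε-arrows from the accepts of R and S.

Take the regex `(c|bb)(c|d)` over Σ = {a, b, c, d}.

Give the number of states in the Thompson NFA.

Bottom-up over the parse tree:
Each of the 5 symbol leaves contributes a 2-state fragment.
  bb → 3 states
  c|bb → 7 states
  c|d → 6 states
  (c|bb)(c|d) → 12 states

12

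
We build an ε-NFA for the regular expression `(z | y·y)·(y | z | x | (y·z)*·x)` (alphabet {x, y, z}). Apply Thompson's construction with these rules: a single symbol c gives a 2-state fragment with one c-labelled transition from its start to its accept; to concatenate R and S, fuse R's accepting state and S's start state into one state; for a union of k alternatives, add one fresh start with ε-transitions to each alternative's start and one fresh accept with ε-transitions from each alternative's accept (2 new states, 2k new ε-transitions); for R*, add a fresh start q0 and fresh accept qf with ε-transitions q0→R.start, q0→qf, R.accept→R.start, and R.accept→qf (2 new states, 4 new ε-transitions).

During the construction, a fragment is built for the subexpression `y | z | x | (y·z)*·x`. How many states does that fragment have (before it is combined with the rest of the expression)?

Fragment for `y | z | x | (y·z)*·x`:
Each of the 6 symbol leaves contributes a 2-state fragment.
  y·z = 3 states
  (y·z)* = 5 states
  (y·z)*·x = 6 states
  y | z | x | (y·z)*·x = 14 states

14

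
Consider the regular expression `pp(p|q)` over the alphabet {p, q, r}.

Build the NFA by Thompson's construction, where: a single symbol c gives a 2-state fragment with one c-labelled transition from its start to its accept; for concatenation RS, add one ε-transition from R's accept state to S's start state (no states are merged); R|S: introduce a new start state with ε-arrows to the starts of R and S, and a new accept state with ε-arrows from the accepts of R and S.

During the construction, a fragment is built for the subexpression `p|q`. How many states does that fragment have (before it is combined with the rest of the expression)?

Fragment for `p|q`:
Each of the 2 symbol leaves contributes a 2-state fragment.
  p|q — 6 states

6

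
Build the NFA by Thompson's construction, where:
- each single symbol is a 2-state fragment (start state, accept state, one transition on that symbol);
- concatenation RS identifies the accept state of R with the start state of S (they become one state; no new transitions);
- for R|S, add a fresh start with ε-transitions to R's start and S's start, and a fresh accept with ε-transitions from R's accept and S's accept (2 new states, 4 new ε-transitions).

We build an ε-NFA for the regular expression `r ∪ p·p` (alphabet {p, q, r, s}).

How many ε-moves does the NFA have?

4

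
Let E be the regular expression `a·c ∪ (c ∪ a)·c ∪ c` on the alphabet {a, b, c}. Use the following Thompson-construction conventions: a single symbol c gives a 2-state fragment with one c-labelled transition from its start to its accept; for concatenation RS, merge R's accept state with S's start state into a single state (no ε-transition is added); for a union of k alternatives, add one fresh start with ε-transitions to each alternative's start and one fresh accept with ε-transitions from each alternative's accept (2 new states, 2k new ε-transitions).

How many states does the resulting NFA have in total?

14

By structural recursion:
Each of the 6 symbol leaves contributes a 2-state fragment.
  a·c — 3 states
  c ∪ a — 6 states
  (c ∪ a)·c — 7 states
  a·c ∪ (c ∪ a)·c ∪ c — 14 states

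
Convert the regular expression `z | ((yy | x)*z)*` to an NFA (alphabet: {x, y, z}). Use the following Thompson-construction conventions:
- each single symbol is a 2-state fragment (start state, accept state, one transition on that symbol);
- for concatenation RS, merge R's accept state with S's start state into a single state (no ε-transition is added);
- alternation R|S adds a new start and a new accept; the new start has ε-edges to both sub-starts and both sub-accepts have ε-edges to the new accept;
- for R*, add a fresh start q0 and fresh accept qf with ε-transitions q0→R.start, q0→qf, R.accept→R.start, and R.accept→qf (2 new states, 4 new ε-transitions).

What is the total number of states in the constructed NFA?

By structural recursion:
Each of the 5 symbol leaves contributes a 2-state fragment.
  yy — 3 states
  yy | x — 7 states
  (yy | x)* — 9 states
  (yy | x)*z — 10 states
  ((yy | x)*z)* — 12 states
  z | ((yy | x)*z)* — 16 states

16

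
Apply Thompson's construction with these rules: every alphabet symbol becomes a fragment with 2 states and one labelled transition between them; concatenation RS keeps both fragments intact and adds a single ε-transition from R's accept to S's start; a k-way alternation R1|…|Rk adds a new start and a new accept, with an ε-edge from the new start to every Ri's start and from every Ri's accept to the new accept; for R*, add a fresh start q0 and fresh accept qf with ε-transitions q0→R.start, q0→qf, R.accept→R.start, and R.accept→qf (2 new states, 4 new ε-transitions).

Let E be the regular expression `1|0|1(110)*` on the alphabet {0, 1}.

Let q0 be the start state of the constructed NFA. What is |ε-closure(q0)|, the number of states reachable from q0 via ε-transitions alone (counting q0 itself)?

Work bottom-up. For each fragment F, track |ε-closure(F.start)| and whether F's accept lies in that closure (i.e. whether F accepts ε). A single-symbol fragment has closure size 1 and does not accept ε.
  110 : |closure| equals the left operand's closure size = 1 (its accept is not ε-reachable, so the closure stops there)
  (110)* : the star's fresh start ε-reaches both the body's start and the fresh accept: |closure| = 2 + 1 = 3
  1(110)* : |closure| equals the left operand's closure size = 1 (its accept is not ε-reachable, so the closure stops there)
  1|0|1(110)* : |closure| = 1 + 1 + 1 + 1 = 4 (the new accept is not ε-reachable since no branch accepts ε)

4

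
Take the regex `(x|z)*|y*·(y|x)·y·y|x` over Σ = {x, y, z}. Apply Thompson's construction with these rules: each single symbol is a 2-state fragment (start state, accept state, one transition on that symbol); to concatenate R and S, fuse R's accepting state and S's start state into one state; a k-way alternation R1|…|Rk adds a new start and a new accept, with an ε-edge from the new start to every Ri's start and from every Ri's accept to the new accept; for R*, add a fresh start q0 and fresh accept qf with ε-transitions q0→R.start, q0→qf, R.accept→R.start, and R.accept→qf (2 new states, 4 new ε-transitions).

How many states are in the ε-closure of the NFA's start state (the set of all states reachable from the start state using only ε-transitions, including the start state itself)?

13

Compute the ε-closure size of each fragment's start state recursively; a symbol fragment's start has no outgoing ε-edge, so its closure is just itself (size 1).
  x|z : new start ε-reaches every alternative's start; none of them accept ε, so the new accept is not reached: |ε-closure| = 1 + 1 + 1 = 3
  (x|z)* : new start has ε-edges to the inner start and to the new accept, so |ε-closure| = 2 + 3 = 5
  y* : new start has ε-edges to the inner start and to the new accept, so |ε-closure| = 2 + 1 = 3
  y|x : new start ε-reaches every alternative's start; none of them accept ε, so the new accept is not reached: |ε-closure| = 1 + 1 + 1 = 3
  y*·(y|x)·y·y : the left operand accepts ε, so the closure extends into the next operand (the shared merged state is already counted); |ε-closure| = 3 + (3−1) = 5
  (x|z)*|y*·(y|x)·y·y|x : |ε-closure| = 1 (new start) + (5 + 5 + 1) + 1 (new accept, since some branch ε-reaches its own accept) = 13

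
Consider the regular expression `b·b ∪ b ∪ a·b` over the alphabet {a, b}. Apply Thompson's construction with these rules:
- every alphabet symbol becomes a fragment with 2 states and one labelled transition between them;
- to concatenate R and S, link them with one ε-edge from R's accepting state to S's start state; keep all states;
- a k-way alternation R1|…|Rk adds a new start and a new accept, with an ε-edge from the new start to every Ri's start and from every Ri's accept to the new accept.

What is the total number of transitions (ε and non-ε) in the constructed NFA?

13

Recursing over subexpressions:
Each of the 5 symbol leaves contributes 1 transition (1 symbol, 0 ε).
  b·b = 3 transitions (2 symbol, 1 ε)
  a·b = 3 transitions (2 symbol, 1 ε)
  b·b ∪ b ∪ a·b = 13 transitions (5 symbol, 8 ε)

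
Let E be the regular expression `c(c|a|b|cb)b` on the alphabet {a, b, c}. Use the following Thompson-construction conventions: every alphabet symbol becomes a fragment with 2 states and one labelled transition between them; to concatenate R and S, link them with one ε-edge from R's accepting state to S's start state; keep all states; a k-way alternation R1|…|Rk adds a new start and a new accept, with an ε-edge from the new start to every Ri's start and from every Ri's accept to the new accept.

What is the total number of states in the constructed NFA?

Bottom-up over the parse tree:
Each of the 7 symbol leaves contributes a 2-state fragment.
  cb : 4 states
  c|a|b|cb : 12 states
  c(c|a|b|cb)b : 16 states

16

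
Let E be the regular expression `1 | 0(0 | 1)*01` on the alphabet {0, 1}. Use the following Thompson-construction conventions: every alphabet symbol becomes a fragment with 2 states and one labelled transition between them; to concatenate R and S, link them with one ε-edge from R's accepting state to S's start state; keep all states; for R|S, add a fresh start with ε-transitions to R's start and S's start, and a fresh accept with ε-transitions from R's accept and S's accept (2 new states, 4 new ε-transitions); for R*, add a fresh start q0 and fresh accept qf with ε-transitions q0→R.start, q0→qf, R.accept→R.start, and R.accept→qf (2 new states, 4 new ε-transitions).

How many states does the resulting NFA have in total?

18

Building bottom-up:
Each of the 6 symbol leaves contributes a 2-state fragment.
  0 | 1 = 6 states
  (0 | 1)* = 8 states
  0(0 | 1)*01 = 14 states
  1 | 0(0 | 1)*01 = 18 states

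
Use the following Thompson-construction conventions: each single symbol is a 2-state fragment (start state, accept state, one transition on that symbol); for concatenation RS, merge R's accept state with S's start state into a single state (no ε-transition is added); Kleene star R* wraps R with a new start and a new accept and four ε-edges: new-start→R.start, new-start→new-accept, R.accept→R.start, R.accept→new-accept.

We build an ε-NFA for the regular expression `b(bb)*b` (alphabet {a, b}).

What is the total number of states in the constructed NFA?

7

Recursing over subexpressions:
Each of the 4 symbol leaves contributes a 2-state fragment.
  bb — 3 states
  (bb)* — 5 states
  b(bb)*b — 7 states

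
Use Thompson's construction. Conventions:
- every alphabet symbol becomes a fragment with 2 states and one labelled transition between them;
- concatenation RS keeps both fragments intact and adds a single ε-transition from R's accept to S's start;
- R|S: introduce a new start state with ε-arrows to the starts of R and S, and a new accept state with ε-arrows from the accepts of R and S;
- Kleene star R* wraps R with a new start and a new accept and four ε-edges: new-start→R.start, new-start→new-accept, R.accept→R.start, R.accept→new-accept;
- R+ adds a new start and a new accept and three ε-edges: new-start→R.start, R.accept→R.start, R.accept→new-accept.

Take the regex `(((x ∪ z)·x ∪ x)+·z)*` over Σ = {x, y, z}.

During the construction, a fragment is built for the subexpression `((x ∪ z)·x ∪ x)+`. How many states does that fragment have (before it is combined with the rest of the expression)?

14

Fragment for `((x ∪ z)·x ∪ x)+`:
Each of the 4 symbol leaves contributes a 2-state fragment.
  x ∪ z → 6 states
  (x ∪ z)·x → 8 states
  (x ∪ z)·x ∪ x → 12 states
  ((x ∪ z)·x ∪ x)+ → 14 states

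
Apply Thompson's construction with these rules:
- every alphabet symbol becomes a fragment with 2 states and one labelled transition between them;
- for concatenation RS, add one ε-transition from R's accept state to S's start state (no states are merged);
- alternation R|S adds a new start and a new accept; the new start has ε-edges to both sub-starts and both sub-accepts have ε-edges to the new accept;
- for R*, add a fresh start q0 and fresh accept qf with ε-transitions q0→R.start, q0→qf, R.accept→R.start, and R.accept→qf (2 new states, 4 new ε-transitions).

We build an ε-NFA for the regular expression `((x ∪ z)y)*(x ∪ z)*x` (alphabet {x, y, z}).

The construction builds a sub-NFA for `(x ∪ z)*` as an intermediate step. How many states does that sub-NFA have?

8

Fragment for `(x ∪ z)*`:
Each of the 2 symbol leaves contributes a 2-state fragment.
  x ∪ z : 6 states
  (x ∪ z)* : 8 states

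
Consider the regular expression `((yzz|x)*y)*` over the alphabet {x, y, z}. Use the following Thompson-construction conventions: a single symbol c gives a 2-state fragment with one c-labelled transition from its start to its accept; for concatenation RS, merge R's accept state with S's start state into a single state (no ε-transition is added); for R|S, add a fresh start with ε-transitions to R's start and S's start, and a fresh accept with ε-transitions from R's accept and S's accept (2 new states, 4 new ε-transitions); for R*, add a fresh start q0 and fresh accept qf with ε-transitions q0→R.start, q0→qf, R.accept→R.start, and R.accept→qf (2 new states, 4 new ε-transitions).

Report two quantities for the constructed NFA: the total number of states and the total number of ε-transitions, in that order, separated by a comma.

Per subexpression:
Each of the 5 symbol leaves contributes 2 states and 0 ε-transitions.
  yzz : 4 states, 0 ε-transitions
  yzz|x : 8 states, 4 ε-transitions
  (yzz|x)* : 10 states, 8 ε-transitions
  (yzz|x)*y : 11 states, 8 ε-transitions
  ((yzz|x)*y)* : 13 states, 12 ε-transitions

13, 12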